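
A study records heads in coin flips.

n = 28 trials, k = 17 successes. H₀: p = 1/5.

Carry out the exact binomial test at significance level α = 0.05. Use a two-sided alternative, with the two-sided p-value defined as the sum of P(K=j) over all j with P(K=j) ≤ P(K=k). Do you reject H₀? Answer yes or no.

reject H₀: yes

Exact binomial: n=28, k=17, p₀=1/5=0.2000
P(X=j) = C(n,j)·p₀^j·(1−p₀)^(n−j); p = Σ P(X=j) over j with P(X=j) ≤ P(X=17)
p-value (two-sided) = 0.00000
At α=0.05: p < α → reject H₀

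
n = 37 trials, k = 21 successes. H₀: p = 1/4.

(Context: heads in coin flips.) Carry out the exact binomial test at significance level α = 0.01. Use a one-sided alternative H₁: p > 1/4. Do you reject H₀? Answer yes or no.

reject H₀: yes

Exact binomial: n=37, k=21, p₀=1/4=0.2500
P(X≥21) from Σ C(n,i)·p₀^i·(1−p₀)^(n−i)
p-value (one-sided, H₁ greater) = 0.00004
At α=0.01: p < α → reject H₀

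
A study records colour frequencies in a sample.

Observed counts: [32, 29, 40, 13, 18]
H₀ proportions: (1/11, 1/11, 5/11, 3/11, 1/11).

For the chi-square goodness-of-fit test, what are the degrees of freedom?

df = k − 1 = 5 − 1 = 4

degrees of freedom = 4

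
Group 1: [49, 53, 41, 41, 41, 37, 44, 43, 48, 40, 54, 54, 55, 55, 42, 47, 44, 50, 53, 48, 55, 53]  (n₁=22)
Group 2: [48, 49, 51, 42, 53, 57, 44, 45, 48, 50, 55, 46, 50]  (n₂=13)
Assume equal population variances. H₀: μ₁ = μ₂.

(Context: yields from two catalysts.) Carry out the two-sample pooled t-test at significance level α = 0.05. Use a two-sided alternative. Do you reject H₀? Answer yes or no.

x̄₁=47.591, s₁=5.861, n₁=22
x̄₂=49.077, s₂=4.310, n₂=13
s_p² = [21·5.861² + 12·4.310²]/33 = 28.6134
SE = √(s_p²·(1/22+1/13)) = 1.8713
t = (47.591−49.077)/1.8713 = -0.7941
df = 33
p-value (two-sided) = 0.43280
At α=0.05: p ≥ α → fail to reject H₀

reject H₀: no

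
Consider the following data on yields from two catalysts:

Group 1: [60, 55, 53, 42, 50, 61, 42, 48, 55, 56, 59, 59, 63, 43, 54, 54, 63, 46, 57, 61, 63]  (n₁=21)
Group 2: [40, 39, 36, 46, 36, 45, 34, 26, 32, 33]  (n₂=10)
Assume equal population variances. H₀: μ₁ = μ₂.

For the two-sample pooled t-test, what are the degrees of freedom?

degrees of freedom = 29

df = n₁ + n₂ − 2 = 21 + 10 − 2 = 29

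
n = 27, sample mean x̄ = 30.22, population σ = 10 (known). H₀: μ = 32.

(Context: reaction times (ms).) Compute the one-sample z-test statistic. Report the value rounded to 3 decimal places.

test statistic = -0.925

SE = σ/√n = 10/√27 = 1.9245
z = (x̄−μ₀)/SE = (30.22−32)/1.9245 = -0.9249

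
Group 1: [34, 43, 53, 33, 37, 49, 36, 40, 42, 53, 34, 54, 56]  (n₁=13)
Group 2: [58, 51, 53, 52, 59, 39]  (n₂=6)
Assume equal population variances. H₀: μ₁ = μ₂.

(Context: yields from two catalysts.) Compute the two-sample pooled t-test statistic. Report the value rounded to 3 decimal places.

test statistic = -2.134

x̄₁=43.385, s₁=8.569, n₁=13
x̄₂=52.000, s₂=7.155, n₂=6
s_p² = [12·8.569² + 5·7.155²]/17 = 66.8869
SE = √(s_p²·(1/13+1/6)) = 4.0365
t = (43.385−52.000)/4.0365 = -2.1344
df = 17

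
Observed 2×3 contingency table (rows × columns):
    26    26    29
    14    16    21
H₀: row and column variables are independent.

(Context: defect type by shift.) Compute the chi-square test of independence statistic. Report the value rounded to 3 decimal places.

test statistic = 0.467

Row totals [81, 51], col totals [40, 42, 50], n=132
χ² = (26−24.55)²/24.55 + (26−25.77)²/25.77 + (29−30.68)²/30.68 + (14−15.45)²/15.45 + (16−16.23)²/16.23 + (21−19.32)²/19.32 = 0.4669
df = 2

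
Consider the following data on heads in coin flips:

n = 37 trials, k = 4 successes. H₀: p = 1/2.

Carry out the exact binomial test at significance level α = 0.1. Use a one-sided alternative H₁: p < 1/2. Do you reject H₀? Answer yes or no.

Exact binomial: n=37, k=4, p₀=1/2=0.5000
P(X≤4) from Σ C(n,i)·p₀^i·(1−p₀)^(n−i)
p-value (one-sided, H₁ less) = 0.00000
At α=0.1: p < α → reject H₀

reject H₀: yes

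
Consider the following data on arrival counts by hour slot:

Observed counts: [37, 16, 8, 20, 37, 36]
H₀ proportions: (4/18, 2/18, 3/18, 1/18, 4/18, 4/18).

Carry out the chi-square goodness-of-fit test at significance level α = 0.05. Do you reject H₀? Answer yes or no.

n = 154; E_i = n·p_i = [34.22, 17.11, 25.67, 8.56, 34.22, 34.22]
χ² = (37−34.22)²/34.22 + (16−17.11)²/17.11 + (8−25.67)²/25.67 + (20−8.56)²/8.56 + (37−34.22)²/34.22 + (36−34.22)²/34.22 = 28.0844
df = 5
p-value (upper-tail) = 0.00004
At α=0.05: p < α → reject H₀

reject H₀: yes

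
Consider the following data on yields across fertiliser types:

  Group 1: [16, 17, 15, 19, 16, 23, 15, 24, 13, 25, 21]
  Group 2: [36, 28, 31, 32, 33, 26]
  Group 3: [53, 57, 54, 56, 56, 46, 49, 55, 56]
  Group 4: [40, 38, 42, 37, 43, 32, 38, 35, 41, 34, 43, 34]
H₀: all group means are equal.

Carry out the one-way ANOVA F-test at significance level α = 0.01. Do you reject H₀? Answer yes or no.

reject H₀: yes

Group means [18.55, 31.00, 53.56, 38.08], grand mean 34.974
SSB = Σnᵢ(x̄ᵢ−x̄)² = 6287.108; SSW = ΣΣ(x−x̄ᵢ)² = 499.866
MSB = 6287.108/3 = 2095.7025; MSW = 499.866/34 = 14.7019
F = MSB/MSW = 142.5459
df = (3, 34)
p-value (upper-tail) = 0.00000
At α=0.01: p < α → reject H₀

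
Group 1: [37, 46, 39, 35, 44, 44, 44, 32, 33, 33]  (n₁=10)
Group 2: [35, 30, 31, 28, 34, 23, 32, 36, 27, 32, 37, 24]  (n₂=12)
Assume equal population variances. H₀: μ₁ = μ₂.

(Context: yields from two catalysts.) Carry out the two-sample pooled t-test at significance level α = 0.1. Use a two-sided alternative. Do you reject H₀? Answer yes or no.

x̄₁=38.700, s₁=5.417, n₁=10
x̄₂=30.750, s₂=4.535, n₂=12
s_p² = [9·5.417² + 11·4.535²]/20 = 24.5175
SE = √(s_p²·(1/10+1/12)) = 2.1201
t = (38.700−30.750)/2.1201 = 3.7498
df = 20
p-value (two-sided) = 0.00126
At α=0.1: p < α → reject H₀

reject H₀: yes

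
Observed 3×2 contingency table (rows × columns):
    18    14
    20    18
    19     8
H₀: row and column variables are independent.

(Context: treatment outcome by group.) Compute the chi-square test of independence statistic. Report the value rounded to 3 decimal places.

Row totals [32, 38, 27], col totals [57, 40], n=97
χ² = (18−18.80)²/18.80 + (14−13.20)²/13.20 + (20−22.33)²/22.33 + (18−15.67)²/15.67 + (19−15.87)²/15.87 + (8−11.13)²/11.13 = 2.1741
df = 2

test statistic = 2.174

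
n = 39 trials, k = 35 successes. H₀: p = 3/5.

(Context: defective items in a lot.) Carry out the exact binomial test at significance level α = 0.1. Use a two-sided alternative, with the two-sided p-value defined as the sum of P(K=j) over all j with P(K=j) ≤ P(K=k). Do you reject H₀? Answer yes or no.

reject H₀: yes

Exact binomial: n=39, k=35, p₀=3/5=0.6000
P(X=j) = C(n,j)·p₀^j·(1−p₀)^(n−j); p = Σ P(X=j) over j with P(X=j) ≤ P(X=35)
p-value (two-sided) = 0.00006
At α=0.1: p < α → reject H₀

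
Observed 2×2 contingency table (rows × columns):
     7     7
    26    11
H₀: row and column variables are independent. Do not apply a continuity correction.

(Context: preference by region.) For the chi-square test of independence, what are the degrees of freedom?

degrees of freedom = 1

df = (r−1)(c−1) = (2−1)·(2−1) = 1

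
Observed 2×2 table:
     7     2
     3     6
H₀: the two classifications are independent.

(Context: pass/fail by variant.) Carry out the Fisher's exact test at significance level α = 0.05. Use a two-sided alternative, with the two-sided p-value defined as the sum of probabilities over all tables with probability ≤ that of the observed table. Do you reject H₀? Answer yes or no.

Margins: r₁=9, r₂=9, c₁=10, c₂=8, n=18
p_obs = C(9,7)·C(9,3)/C(18,10); sum pmf over tables with pmf ≤ p_obs
p-value (two-sided) = 0.15343
At α=0.05: p ≥ α → fail to reject H₀

reject H₀: no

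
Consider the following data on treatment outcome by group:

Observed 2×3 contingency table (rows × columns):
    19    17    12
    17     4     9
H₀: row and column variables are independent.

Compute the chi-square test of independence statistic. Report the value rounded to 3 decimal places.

test statistic = 4.683

Row totals [48, 30], col totals [36, 21, 21], n=78
χ² = (19−22.15)²/22.15 + (17−12.92)²/12.92 + (12−12.92)²/12.92 + (17−13.85)²/13.85 + (4−8.08)²/8.08 + (9−8.08)²/8.08 = 4.6828
df = 2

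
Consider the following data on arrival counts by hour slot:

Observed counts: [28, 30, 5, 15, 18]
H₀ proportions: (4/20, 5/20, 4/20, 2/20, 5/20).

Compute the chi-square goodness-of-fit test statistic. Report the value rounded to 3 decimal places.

n = 96; E_i = n·p_i = [19.20, 24.00, 19.20, 9.60, 24.00]
χ² = (28−19.20)²/19.20 + (30−24.00)²/24.00 + (5−19.20)²/19.20 + (15−9.60)²/9.60 + (18−24.00)²/24.00 = 20.5729
df = 4

test statistic = 20.573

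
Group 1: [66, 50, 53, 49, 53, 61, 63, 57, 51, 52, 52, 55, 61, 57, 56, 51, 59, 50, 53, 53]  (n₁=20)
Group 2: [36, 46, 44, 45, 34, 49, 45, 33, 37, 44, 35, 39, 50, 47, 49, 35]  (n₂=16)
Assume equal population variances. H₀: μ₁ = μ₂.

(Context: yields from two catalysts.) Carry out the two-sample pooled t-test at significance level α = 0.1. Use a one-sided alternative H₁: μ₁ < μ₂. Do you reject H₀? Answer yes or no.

reject H₀: no

x̄₁=55.100, s₁=4.778, n₁=20
x̄₂=41.750, s₂=6.006, n₂=16
s_p² = [19·4.778² + 15·6.006²]/34 = 28.6706
SE = √(s_p²·(1/20+1/16)) = 1.7960
t = (55.100−41.750)/1.7960 = 7.4334
df = 34
p-value (one-sided, H₁ less) = 1.00000
At α=0.1: p ≥ α → fail to reject H₀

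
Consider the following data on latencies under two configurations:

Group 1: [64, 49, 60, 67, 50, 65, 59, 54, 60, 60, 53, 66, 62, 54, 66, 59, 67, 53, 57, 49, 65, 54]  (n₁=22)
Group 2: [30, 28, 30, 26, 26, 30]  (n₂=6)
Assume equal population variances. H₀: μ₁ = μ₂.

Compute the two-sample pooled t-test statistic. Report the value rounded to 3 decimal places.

test statistic = 12.027

x̄₁=58.773, s₁=6.039, n₁=22
x̄₂=28.333, s₂=1.966, n₂=6
s_p² = [21·6.039² + 5·1.966²]/26 = 30.1999
SE = √(s_p²·(1/22+1/6)) = 2.5310
t = (58.773−28.333)/2.5310 = 12.0266
df = 26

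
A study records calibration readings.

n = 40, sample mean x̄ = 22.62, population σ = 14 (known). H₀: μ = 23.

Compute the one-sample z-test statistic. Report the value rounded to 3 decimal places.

test statistic = -0.172

SE = σ/√n = 14/√40 = 2.2136
z = (x̄−μ₀)/SE = (22.62−23)/2.2136 = -0.1717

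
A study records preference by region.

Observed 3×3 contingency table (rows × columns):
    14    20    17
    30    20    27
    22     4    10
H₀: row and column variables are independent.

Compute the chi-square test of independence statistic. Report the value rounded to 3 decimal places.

Row totals [51, 77, 36], col totals [66, 44, 54], n=164
χ² = (14−20.52)²/20.52 + (20−13.68)²/13.68 + (17−16.79)²/16.79 + (30−30.99)²/30.99 + (20−20.66)²/20.66 + (27−25.35)²/25.35 + (22−14.49)²/14.49 + (4−9.66)²/9.66 + (10−11.85)²/11.85 = 12.6526
df = 4

test statistic = 12.653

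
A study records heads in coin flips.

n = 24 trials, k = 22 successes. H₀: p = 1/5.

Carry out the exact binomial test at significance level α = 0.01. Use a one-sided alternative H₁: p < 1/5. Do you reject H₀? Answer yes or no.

reject H₀: no

Exact binomial: n=24, k=22, p₀=1/5=0.2000
P(X≤22) from Σ C(n,i)·p₀^i·(1−p₀)^(n−i)
p-value (one-sided, H₁ less) = 1.00000
At α=0.01: p ≥ α → fail to reject H₀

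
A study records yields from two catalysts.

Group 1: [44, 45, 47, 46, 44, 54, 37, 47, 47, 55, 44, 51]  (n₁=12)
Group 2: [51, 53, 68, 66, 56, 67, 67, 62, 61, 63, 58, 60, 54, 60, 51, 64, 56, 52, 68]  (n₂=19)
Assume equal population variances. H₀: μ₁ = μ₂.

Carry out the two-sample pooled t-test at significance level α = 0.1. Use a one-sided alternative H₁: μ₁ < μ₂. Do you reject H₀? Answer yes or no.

x̄₁=46.750, s₁=4.864, n₁=12
x̄₂=59.842, s₂=5.956, n₂=19
s_p² = [11·4.864² + 18·5.956²]/29 = 30.9923
SE = √(s_p²·(1/12+1/19)) = 2.0528
t = (46.750−59.842)/2.0528 = -6.3778
df = 29
p-value (one-sided, H₁ less) = 0.00000
At α=0.1: p < α → reject H₀

reject H₀: yes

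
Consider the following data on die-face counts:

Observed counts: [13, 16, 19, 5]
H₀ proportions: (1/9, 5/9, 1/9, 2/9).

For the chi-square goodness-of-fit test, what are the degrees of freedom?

degrees of freedom = 3

df = k − 1 = 4 − 1 = 3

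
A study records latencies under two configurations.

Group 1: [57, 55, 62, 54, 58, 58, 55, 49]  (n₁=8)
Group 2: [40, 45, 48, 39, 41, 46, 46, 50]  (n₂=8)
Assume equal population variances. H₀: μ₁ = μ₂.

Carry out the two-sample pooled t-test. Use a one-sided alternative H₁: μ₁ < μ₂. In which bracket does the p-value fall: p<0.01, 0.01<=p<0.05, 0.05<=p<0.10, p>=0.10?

p-value bracket: p>=0.10

x̄₁=56.000, s₁=3.780, n₁=8
x̄₂=44.375, s₂=3.962, n₂=8
s_p² = [7·3.780² + 7·3.962²]/14 = 14.9911
SE = √(s_p²·(1/8+1/8)) = 1.9359
t = (56.000−44.375)/1.9359 = 6.0049
df = 14
p-value (one-sided, H₁ less) = 0.99998
→ bracket: p>=0.10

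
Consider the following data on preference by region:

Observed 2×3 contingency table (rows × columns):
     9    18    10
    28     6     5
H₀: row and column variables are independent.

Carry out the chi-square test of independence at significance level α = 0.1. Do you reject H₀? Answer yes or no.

Row totals [37, 39], col totals [37, 24, 15], n=76
χ² = (9−18.01)²/18.01 + (18−11.68)²/11.68 + (10−7.30)²/7.30 + (28−18.99)²/18.99 + (6−12.32)²/12.32 + (5−7.70)²/7.70 = 17.3828
df = 2
p-value (upper-tail) = 0.00017
At α=0.1: p < α → reject H₀

reject H₀: yes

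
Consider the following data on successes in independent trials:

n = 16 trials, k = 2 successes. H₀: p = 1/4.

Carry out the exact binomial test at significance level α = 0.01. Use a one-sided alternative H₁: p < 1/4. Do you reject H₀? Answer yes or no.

Exact binomial: n=16, k=2, p₀=1/4=0.2500
P(X≤2) from Σ C(n,i)·p₀^i·(1−p₀)^(n−i)
p-value (one-sided, H₁ less) = 0.19711
At α=0.01: p ≥ α → fail to reject H₀

reject H₀: no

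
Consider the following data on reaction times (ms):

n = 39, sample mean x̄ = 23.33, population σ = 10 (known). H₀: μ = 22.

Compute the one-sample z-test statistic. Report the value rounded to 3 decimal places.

test statistic = 0.831

SE = σ/√n = 10/√39 = 1.6013
z = (x̄−μ₀)/SE = (23.33−22)/1.6013 = 0.8306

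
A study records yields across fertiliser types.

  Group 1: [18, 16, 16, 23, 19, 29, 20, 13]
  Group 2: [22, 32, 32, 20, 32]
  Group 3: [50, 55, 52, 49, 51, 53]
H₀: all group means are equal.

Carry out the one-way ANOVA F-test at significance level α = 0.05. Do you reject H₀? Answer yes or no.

Group means [19.25, 27.60, 51.67], grand mean 31.684
SSB = Σnᵢ(x̄ᵢ−x̄)² = 3716.072; SSW = ΣΣ(x−x̄ᵢ)² = 342.033
MSB = 3716.072/2 = 1858.0360; MSW = 342.033/16 = 21.3771
F = MSB/MSW = 86.9172
df = (2, 16)
p-value (upper-tail) = 0.00000
At α=0.05: p < α → reject H₀

reject H₀: yes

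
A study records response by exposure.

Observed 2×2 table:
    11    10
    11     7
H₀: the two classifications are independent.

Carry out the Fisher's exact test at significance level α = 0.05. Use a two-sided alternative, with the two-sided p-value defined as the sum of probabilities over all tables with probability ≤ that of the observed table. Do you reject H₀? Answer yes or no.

reject H₀: no

Margins: r₁=21, r₂=18, c₁=22, c₂=17, n=39
p_obs = C(21,11)·C(18,11)/C(39,22); sum pmf over tables with pmf ≤ p_obs
p-value (two-sided) = 0.74791
At α=0.05: p ≥ α → fail to reject H₀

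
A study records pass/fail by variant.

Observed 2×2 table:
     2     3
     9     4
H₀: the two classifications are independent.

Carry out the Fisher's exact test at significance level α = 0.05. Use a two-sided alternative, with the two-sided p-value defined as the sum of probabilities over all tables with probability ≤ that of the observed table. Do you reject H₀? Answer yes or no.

Margins: r₁=5, r₂=13, c₁=11, c₂=7, n=18
p_obs = C(5,2)·C(13,9)/C(18,11); sum pmf over tables with pmf ≤ p_obs
p-value (two-sided) = 0.32598
At α=0.05: p ≥ α → fail to reject H₀

reject H₀: no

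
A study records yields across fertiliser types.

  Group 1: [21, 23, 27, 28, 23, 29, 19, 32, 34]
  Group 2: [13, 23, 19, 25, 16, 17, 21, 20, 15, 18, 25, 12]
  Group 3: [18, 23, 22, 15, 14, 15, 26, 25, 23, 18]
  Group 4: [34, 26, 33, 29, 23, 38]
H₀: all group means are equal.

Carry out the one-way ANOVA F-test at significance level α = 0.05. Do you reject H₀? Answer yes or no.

reject H₀: yes

Group means [26.22, 18.67, 19.90, 30.50], grand mean 22.757
SSB = Σnᵢ(x̄ᵢ−x̄)² = 750.189; SSW = ΣΣ(x−x̄ᵢ)² = 742.622
MSB = 750.189/3 = 250.0629; MSW = 742.622/33 = 22.5037
F = MSB/MSW = 11.1121
df = (3, 33)
p-value (upper-tail) = 0.00003
At α=0.05: p < α → reject H₀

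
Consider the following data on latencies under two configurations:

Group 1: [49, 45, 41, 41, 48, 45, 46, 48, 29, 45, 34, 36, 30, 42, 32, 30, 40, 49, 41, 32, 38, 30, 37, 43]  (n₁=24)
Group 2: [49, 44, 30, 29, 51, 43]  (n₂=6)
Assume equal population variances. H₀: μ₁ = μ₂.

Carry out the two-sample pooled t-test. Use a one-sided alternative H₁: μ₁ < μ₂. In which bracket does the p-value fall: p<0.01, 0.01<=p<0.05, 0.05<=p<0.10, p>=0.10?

p-value bracket: p>=0.10

x̄₁=39.625, s₁=6.684, n₁=24
x̄₂=41.000, s₂=9.402, n₂=6
s_p² = [23·6.684² + 5·9.402²]/28 = 52.4866
SE = √(s_p²·(1/24+1/6)) = 3.3068
t = (39.625−41.000)/3.3068 = -0.4158
df = 28
p-value (one-sided, H₁ less) = 0.34036
→ bracket: p>=0.10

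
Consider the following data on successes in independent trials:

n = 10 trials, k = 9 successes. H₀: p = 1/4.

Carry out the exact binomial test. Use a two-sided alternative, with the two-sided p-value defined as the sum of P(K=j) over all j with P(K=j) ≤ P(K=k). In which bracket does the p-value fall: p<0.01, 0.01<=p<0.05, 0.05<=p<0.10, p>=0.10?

Exact binomial: n=10, k=9, p₀=1/4=0.2500
P(X=j) = C(n,j)·p₀^j·(1−p₀)^(n−j); p = Σ P(X=j) over j with P(X=j) ≤ P(X=9)
p-value (two-sided) = 0.00003
→ bracket: p<0.01

p-value bracket: p<0.01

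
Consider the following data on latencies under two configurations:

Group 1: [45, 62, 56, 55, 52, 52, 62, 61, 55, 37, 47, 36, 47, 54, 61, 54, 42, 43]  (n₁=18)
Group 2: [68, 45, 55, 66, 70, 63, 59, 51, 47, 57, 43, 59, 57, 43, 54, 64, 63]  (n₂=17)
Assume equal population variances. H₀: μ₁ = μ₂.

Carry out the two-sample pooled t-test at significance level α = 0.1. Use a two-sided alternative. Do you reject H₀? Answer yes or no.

reject H₀: yes

x̄₁=51.167, s₁=8.234, n₁=18
x̄₂=56.706, s₂=8.601, n₂=17
s_p² = [17·8.234² + 16·8.601²]/33 = 70.7888
SE = √(s_p²·(1/18+1/17)) = 2.8455
t = (51.167−56.706)/2.8455 = -1.9467
df = 33
p-value (two-sided) = 0.06013
At α=0.1: p < α → reject H₀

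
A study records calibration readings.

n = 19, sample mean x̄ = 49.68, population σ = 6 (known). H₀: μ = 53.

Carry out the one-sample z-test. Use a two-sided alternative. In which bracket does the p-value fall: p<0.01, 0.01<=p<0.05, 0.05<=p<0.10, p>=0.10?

p-value bracket: 0.01<=p<0.05

SE = σ/√n = 6/√19 = 1.3765
z = (x̄−μ₀)/SE = (49.68−53)/1.3765 = -2.4119
p-value (two-sided) = 0.01587
→ bracket: 0.01<=p<0.05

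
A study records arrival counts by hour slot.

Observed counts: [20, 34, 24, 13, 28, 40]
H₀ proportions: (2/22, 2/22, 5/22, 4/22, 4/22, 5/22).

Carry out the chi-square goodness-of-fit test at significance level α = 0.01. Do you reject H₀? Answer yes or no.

reject H₀: yes

n = 159; E_i = n·p_i = [14.45, 14.45, 36.14, 28.91, 28.91, 36.14]
χ² = (20−14.45)²/14.45 + (34−14.45)²/14.45 + (24−36.14)²/36.14 + (13−28.91)²/28.91 + (28−28.91)²/28.91 + (40−36.14)²/36.14 = 41.8296
df = 5
p-value (upper-tail) = 0.00000
At α=0.01: p < α → reject H₀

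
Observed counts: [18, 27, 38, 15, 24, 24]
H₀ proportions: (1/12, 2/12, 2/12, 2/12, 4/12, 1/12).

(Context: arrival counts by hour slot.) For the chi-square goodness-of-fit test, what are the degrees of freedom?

degrees of freedom = 5

df = k − 1 = 6 − 1 = 5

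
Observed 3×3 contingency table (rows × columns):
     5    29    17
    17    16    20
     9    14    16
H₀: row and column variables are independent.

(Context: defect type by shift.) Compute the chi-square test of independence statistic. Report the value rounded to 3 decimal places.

Row totals [51, 53, 39], col totals [31, 59, 53], n=143
χ² = (5−11.06)²/11.06 + (29−21.04)²/21.04 + (17−18.90)²/18.90 + (17−11.49)²/11.49 + (16−21.87)²/21.87 + (20−19.64)²/19.64 + (9−8.45)²/8.45 + (14−16.09)²/16.09 + (16−14.45)²/14.45 = 11.2140
df = 4

test statistic = 11.214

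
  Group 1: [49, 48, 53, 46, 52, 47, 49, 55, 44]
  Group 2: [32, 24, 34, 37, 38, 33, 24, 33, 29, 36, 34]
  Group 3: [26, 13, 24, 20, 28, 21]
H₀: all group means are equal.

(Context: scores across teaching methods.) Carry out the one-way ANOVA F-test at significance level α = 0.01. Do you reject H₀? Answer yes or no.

Group means [49.22, 32.18, 22.00], grand mean 35.731
SSB = Σnᵢ(x̄ᵢ−x̄)² = 2907.923; SSW = ΣΣ(x−x̄ᵢ)² = 465.192
MSB = 2907.923/2 = 1453.9617; MSW = 465.192/23 = 20.2257
F = MSB/MSW = 71.8867
df = (2, 23)
p-value (upper-tail) = 0.00000
At α=0.01: p < α → reject H₀

reject H₀: yes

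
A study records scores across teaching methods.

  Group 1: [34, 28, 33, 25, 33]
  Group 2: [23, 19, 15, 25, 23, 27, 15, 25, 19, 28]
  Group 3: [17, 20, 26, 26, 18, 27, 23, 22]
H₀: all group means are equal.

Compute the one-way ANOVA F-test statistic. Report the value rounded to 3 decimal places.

Group means [30.60, 21.90, 22.38], grand mean 23.957
SSB = Σnᵢ(x̄ᵢ−x̄)² = 282.982; SSW = ΣΣ(x−x̄ᵢ)² = 359.975
MSB = 282.982/2 = 141.4908; MSW = 359.975/20 = 17.9988
F = MSB/MSW = 7.8611
df = (2, 20)

test statistic = 7.861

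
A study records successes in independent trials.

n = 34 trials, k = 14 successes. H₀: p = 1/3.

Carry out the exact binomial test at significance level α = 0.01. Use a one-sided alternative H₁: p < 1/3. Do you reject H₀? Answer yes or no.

Exact binomial: n=34, k=14, p₀=1/3=0.3333
P(X≤14) from Σ C(n,i)·p₀^i·(1−p₀)^(n−i)
p-value (one-sided, H₁ less) = 0.87436
At α=0.01: p ≥ α → fail to reject H₀

reject H₀: no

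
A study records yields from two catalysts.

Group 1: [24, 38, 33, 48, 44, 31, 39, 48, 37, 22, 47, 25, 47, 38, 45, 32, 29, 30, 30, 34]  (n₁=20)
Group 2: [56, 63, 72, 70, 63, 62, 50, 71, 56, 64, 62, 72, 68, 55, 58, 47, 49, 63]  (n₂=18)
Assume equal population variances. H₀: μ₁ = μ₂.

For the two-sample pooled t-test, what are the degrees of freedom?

degrees of freedom = 36

df = n₁ + n₂ − 2 = 20 + 18 − 2 = 36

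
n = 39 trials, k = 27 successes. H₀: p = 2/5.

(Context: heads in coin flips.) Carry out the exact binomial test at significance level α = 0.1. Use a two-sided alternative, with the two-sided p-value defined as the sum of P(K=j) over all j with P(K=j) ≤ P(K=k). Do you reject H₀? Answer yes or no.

Exact binomial: n=39, k=27, p₀=2/5=0.4000
P(X=j) = C(n,j)·p₀^j·(1−p₀)^(n−j); p = Σ P(X=j) over j with P(X=j) ≤ P(X=27)
p-value (two-sided) = 0.00025
At α=0.1: p < α → reject H₀

reject H₀: yes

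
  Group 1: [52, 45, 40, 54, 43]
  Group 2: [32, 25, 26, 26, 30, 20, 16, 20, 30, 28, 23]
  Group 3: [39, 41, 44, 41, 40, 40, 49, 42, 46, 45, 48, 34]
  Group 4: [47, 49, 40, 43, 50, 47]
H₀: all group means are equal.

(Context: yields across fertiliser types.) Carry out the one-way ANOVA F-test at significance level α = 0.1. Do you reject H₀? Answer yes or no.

Group means [46.80, 25.09, 42.42, 46.00], grand mean 38.088
SSB = Σnᵢ(x̄ᵢ−x̄)² = 2838.110; SSW = ΣΣ(x−x̄ᵢ)² = 654.626
MSB = 2838.110/3 = 946.0365; MSW = 654.626/30 = 21.8209
F = MSB/MSW = 43.3547
df = (3, 30)
p-value (upper-tail) = 0.00000
At α=0.1: p < α → reject H₀

reject H₀: yes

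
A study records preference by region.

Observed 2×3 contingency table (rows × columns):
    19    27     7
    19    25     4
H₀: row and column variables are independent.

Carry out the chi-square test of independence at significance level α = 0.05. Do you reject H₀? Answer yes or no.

Row totals [53, 48], col totals [38, 52, 11], n=101
χ² = (19−19.94)²/19.94 + (27−27.29)²/27.29 + (7−5.77)²/5.77 + (19−18.06)²/18.06 + (25−24.71)²/24.71 + (4−5.23)²/5.23 = 0.6492
df = 2
p-value (upper-tail) = 0.72283
At α=0.05: p ≥ α → fail to reject H₀

reject H₀: no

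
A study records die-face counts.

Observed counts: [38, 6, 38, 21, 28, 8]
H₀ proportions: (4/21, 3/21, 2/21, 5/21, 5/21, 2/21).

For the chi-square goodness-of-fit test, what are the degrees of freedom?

degrees of freedom = 5

df = k − 1 = 6 − 1 = 5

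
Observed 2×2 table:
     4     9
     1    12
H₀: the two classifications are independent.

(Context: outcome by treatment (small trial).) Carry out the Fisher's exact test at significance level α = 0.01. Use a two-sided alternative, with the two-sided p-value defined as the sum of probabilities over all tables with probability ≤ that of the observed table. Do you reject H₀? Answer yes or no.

reject H₀: no

Margins: r₁=13, r₂=13, c₁=5, c₂=21, n=26
p_obs = C(13,4)·C(13,1)/C(26,5); sum pmf over tables with pmf ≤ p_obs
p-value (two-sided) = 0.32174
At α=0.01: p ≥ α → fail to reject H₀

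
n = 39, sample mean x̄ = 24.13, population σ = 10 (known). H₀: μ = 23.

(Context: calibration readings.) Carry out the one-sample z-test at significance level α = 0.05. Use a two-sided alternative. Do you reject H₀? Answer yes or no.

reject H₀: no

SE = σ/√n = 10/√39 = 1.6013
z = (x̄−μ₀)/SE = (24.13−23)/1.6013 = 0.7057
p-value (two-sided) = 0.48038
At α=0.05: p ≥ α → fail to reject H₀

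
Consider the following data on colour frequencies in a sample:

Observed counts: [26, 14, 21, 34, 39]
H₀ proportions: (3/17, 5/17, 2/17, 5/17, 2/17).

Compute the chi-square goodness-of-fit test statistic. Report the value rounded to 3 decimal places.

test statistic = 53.347

n = 134; E_i = n·p_i = [23.65, 39.41, 15.76, 39.41, 15.76]
χ² = (26−23.65)²/23.65 + (14−39.41)²/39.41 + (21−15.76)²/15.76 + (34−39.41)²/39.41 + (39−15.76)²/15.76 = 53.3468
df = 4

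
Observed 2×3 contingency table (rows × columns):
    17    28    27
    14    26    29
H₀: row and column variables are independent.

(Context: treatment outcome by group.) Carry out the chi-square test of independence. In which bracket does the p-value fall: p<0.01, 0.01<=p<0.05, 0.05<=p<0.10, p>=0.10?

p-value bracket: p>=0.10

Row totals [72, 69], col totals [31, 54, 56], n=141
χ² = (17−15.83)²/15.83 + (28−27.57)²/27.57 + (27−28.60)²/28.60 + (14−15.17)²/15.17 + (26−26.43)²/26.43 + (29−27.40)²/27.40 = 0.3722
df = 2
p-value (upper-tail) = 0.83021
→ bracket: p>=0.10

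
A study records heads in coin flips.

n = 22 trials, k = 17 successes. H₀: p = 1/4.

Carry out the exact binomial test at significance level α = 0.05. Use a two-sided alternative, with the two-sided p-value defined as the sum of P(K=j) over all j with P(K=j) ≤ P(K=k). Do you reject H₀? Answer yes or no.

Exact binomial: n=22, k=17, p₀=1/4=0.2500
P(X=j) = C(n,j)·p₀^j·(1−p₀)^(n−j); p = Σ P(X=j) over j with P(X=j) ≤ P(X=17)
p-value (two-sided) = 0.00000
At α=0.05: p < α → reject H₀

reject H₀: yes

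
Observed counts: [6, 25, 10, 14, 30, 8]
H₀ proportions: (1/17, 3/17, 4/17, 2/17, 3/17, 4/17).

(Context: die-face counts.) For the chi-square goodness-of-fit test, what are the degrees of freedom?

df = k − 1 = 6 − 1 = 5

degrees of freedom = 5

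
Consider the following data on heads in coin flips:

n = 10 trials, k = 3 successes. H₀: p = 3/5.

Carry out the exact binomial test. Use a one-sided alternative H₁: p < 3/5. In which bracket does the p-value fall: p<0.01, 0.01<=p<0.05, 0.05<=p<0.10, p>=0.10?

Exact binomial: n=10, k=3, p₀=3/5=0.6000
P(X≤3) from Σ C(n,i)·p₀^i·(1−p₀)^(n−i)
p-value (one-sided, H₁ less) = 0.05476
→ bracket: 0.05<=p<0.10

p-value bracket: 0.05<=p<0.10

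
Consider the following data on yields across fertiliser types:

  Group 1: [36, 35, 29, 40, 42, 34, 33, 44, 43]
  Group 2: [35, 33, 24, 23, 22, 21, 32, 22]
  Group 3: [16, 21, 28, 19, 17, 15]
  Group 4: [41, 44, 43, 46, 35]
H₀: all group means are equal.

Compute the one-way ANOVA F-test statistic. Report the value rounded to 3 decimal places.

test statistic = 24.401

Group means [37.33, 26.50, 19.33, 41.80], grand mean 31.179
SSB = Σnᵢ(x̄ᵢ−x̄)² = 1921.974; SSW = ΣΣ(x−x̄ᵢ)² = 630.133
MSB = 1921.974/3 = 640.6579; MSW = 630.133/24 = 26.2556
F = MSB/MSW = 24.4009
df = (3, 24)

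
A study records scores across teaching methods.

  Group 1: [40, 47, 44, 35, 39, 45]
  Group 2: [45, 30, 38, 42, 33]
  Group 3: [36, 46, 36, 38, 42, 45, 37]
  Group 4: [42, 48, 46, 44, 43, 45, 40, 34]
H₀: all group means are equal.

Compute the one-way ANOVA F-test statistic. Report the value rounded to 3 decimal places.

test statistic = 1.350

Group means [41.67, 37.60, 40.00, 42.75], grand mean 40.769
SSB = Σnᵢ(x̄ᵢ−x̄)² = 90.582; SSW = ΣΣ(x−x̄ᵢ)² = 492.033
MSB = 90.582/3 = 30.1940; MSW = 492.033/22 = 22.3652
F = MSB/MSW = 1.3500
df = (3, 22)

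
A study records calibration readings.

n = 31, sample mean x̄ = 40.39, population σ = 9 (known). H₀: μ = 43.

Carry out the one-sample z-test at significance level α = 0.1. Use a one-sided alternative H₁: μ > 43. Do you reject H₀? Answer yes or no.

SE = σ/√n = 9/√31 = 1.6164
z = (x̄−μ₀)/SE = (40.39−43)/1.6164 = -1.6147
p-value (one-sided, H₁ greater) = 0.94681
At α=0.1: p ≥ α → fail to reject H₀

reject H₀: no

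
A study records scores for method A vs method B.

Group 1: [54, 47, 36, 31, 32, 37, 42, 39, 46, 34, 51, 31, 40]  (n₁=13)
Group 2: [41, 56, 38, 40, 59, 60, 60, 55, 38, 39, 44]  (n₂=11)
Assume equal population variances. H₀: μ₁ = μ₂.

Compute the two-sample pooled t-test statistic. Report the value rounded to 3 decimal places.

x̄₁=40.000, s₁=7.605, n₁=13
x̄₂=48.182, s₂=9.652, n₂=11
s_p² = [12·7.605² + 10·9.652²]/22 = 73.8926
SE = √(s_p²·(1/13+1/11)) = 3.5216
t = (40.000−48.182)/3.5216 = -2.3233
df = 22

test statistic = -2.323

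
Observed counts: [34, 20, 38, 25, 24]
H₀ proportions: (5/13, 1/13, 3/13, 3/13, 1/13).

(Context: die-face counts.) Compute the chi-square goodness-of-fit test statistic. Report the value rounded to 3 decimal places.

test statistic = 33.888

n = 141; E_i = n·p_i = [54.23, 10.85, 32.54, 32.54, 10.85]
χ² = (34−54.23)²/54.23 + (20−10.85)²/10.85 + (38−32.54)²/32.54 + (25−32.54)²/32.54 + (24−10.85)²/10.85 = 33.8884
df = 4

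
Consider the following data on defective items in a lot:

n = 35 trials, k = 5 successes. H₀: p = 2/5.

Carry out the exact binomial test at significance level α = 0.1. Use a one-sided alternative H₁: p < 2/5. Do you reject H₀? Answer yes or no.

Exact binomial: n=35, k=5, p₀=2/5=0.4000
P(X≤5) from Σ C(n,i)·p₀^i·(1−p₀)^(n−i)
p-value (one-sided, H₁ less) = 0.00095
At α=0.1: p < α → reject H₀

reject H₀: yes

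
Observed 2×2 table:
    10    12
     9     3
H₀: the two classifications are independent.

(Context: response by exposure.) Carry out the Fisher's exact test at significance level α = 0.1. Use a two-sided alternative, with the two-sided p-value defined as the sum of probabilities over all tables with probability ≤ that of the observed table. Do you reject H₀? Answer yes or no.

Margins: r₁=22, r₂=12, c₁=19, c₂=15, n=34
p_obs = C(22,10)·C(12,9)/C(34,19); sum pmf over tables with pmf ≤ p_obs
p-value (two-sided) = 0.15181
At α=0.1: p ≥ α → fail to reject H₀

reject H₀: no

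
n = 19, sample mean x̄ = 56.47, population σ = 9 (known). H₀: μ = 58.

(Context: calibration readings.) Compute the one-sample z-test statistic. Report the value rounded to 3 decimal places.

SE = σ/√n = 9/√19 = 2.0647
z = (x̄−μ₀)/SE = (56.47−58)/2.0647 = -0.7410

test statistic = -0.741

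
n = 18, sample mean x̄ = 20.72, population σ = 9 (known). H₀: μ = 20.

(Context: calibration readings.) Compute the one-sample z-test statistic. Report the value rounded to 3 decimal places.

test statistic = 0.339

SE = σ/√n = 9/√18 = 2.1213
z = (x̄−μ₀)/SE = (20.72−20)/2.1213 = 0.3394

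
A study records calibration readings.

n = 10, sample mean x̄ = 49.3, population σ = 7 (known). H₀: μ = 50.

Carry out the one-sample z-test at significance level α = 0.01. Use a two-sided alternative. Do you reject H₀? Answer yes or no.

SE = σ/√n = 7/√10 = 2.2136
z = (x̄−μ₀)/SE = (49.3−50)/2.2136 = -0.3162
p-value (two-sided) = 0.75183
At α=0.01: p ≥ α → fail to reject H₀

reject H₀: no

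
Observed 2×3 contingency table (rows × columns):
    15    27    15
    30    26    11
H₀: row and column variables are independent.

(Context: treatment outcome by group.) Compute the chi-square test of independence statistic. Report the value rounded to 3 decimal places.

Row totals [57, 67], col totals [45, 53, 26], n=124
χ² = (15−20.69)²/20.69 + (27−24.36)²/24.36 + (15−11.95)²/11.95 + (30−24.31)²/24.31 + (26−28.64)²/28.64 + (11−14.05)²/14.05 = 4.8594
df = 2

test statistic = 4.859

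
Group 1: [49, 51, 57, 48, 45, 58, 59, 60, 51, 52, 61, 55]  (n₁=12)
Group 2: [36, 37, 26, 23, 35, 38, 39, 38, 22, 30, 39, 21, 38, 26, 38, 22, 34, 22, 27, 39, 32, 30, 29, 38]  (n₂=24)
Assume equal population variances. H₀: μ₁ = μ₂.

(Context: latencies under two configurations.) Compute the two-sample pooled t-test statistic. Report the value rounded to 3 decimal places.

test statistic = 10.185

x̄₁=53.833, s₁=5.219, n₁=12
x̄₂=31.625, s₂=6.573, n₂=24
s_p² = [11·5.219² + 23·6.573²]/34 = 38.0380
SE = √(s_p²·(1/12+1/24)) = 2.1805
t = (53.833−31.625)/2.1805 = 10.1848
df = 34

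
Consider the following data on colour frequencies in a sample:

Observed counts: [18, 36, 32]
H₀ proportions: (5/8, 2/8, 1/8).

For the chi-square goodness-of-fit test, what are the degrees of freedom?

df = k − 1 = 3 − 1 = 2

degrees of freedom = 2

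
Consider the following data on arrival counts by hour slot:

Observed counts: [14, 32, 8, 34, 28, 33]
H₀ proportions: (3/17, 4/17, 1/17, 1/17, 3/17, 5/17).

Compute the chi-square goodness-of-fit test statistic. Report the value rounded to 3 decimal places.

n = 149; E_i = n·p_i = [26.29, 35.06, 8.76, 8.76, 26.29, 43.82]
χ² = (14−26.29)²/26.29 + (32−35.06)²/35.06 + (8−8.76)²/8.76 + (34−8.76)²/8.76 + (28−26.29)²/26.29 + (33−43.82)²/43.82 = 81.5230
df = 5

test statistic = 81.523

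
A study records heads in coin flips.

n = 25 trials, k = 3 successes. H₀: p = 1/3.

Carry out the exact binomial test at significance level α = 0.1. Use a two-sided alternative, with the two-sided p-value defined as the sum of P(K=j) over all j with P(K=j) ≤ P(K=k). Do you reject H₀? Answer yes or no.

reject H₀: yes

Exact binomial: n=25, k=3, p₀=1/3=0.3333
P(X=j) = C(n,j)·p₀^j·(1−p₀)^(n−j); p = Σ P(X=j) over j with P(X=j) ≤ P(X=3)
p-value (two-sided) = 0.03126
At α=0.1: p < α → reject H₀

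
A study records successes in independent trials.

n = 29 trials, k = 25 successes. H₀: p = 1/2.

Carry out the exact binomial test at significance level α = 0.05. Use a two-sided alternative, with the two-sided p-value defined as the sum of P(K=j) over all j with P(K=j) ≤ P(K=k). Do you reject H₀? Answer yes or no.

reject H₀: yes

Exact binomial: n=29, k=25, p₀=1/2=0.5000
P(X=j) = C(n,j)·p₀^j·(1−p₀)^(n−j); p = Σ P(X=j) over j with P(X=j) ≤ P(X=25)
p-value (two-sided) = 0.00010
At α=0.05: p < α → reject H₀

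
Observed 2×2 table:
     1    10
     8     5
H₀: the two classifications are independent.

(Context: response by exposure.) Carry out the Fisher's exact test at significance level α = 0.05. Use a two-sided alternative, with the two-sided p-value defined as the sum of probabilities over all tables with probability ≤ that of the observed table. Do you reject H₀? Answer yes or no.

Margins: r₁=11, r₂=13, c₁=9, c₂=15, n=24
p_obs = C(11,1)·C(13,8)/C(24,9); sum pmf over tables with pmf ≤ p_obs
p-value (two-sided) = 0.01306
At α=0.05: p < α → reject H₀

reject H₀: yes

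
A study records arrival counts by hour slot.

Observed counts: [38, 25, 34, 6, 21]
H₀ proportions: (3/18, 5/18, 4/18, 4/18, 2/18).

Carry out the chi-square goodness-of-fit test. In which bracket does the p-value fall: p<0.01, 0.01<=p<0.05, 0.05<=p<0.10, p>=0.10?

n = 124; E_i = n·p_i = [20.67, 34.44, 27.56, 27.56, 13.78]
χ² = (38−20.67)²/20.67 + (25−34.44)²/34.44 + (34−27.56)²/27.56 + (6−27.56)²/27.56 + (21−13.78)²/13.78 = 39.2823
df = 4
p-value (upper-tail) = 0.00000
→ bracket: p<0.01

p-value bracket: p<0.01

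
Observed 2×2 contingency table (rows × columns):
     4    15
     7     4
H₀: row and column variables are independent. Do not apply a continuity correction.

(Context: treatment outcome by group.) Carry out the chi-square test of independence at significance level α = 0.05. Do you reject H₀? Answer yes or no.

Row totals [19, 11], col totals [11, 19], n=30
χ² = (4−6.97)²/6.97 + (15−12.03)²/12.03 + (7−4.03)²/4.03 + (4−6.97)²/6.97 = 5.4401
df = 1
p-value (upper-tail) = 0.01968
At α=0.05: p < α → reject H₀

reject H₀: yes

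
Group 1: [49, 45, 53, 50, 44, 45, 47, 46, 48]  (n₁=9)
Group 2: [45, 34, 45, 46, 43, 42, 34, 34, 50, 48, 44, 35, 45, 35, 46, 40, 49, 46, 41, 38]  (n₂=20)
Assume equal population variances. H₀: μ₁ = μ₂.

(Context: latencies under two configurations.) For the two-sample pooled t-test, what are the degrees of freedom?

degrees of freedom = 27

df = n₁ + n₂ − 2 = 9 + 20 − 2 = 27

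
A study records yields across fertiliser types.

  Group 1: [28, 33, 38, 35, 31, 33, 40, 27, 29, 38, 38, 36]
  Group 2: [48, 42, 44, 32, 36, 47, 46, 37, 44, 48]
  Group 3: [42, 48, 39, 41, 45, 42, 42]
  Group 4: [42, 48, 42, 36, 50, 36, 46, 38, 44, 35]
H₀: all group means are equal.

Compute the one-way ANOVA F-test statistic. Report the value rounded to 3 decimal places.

test statistic = 8.621

Group means [33.83, 42.40, 42.71, 41.70], grand mean 39.641
SSB = Σnᵢ(x̄ᵢ−x̄)² = 589.379; SSW = ΣΣ(x−x̄ᵢ)² = 797.595
MSB = 589.379/3 = 196.4597; MSW = 797.595/35 = 22.7884
F = MSB/MSW = 8.6210
df = (3, 35)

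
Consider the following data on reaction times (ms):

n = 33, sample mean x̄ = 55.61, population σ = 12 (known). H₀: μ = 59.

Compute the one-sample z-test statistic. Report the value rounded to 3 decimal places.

SE = σ/√n = 12/√33 = 2.0889
z = (x̄−μ₀)/SE = (55.61−59)/2.0889 = -1.6228

test statistic = -1.623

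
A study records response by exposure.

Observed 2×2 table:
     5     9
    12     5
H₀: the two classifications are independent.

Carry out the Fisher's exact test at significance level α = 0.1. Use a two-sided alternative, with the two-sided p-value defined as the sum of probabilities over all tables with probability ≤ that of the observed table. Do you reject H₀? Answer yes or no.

reject H₀: yes

Margins: r₁=14, r₂=17, c₁=17, c₂=14, n=31
p_obs = C(14,5)·C(17,12)/C(31,17); sum pmf over tables with pmf ≤ p_obs
p-value (two-sided) = 0.07592
At α=0.1: p < α → reject H₀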